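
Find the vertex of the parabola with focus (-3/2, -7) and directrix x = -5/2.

(-2, -7)

The vertex is the midpoint between the focus and the directrix along the axis of symmetry.
Axis is horizontal (directrix is vertical). Vertex x-coordinate = (-3/2 + (-5/2))/2 = -2; y-coordinate = -7.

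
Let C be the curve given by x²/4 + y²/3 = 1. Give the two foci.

Center (0, 0). The larger denominator 4 sits under the x-term, so the major axis is horizontal; a² = 4, b² = 3.
c² = a² - b² = 4 - 3 = 1, so c = 1.
Foci lie on the horizontal axis through the center: (h ± c, k).

(-1, 0) and (1, 0)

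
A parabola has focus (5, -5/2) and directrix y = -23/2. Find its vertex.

(5, -7)

The vertex is the midpoint between the focus and the directrix along the axis of symmetry.
Axis is vertical (directrix is horizontal). Vertex y-coordinate = (-5/2 + (-23/2))/2 = -7; x-coordinate = 5.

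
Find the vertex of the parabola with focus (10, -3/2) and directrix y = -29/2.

The vertex is the midpoint between the focus and the directrix along the axis of symmetry.
Axis is vertical (directrix is horizontal). Vertex y-coordinate = (-3/2 + (-29/2))/2 = -8; x-coordinate = 10.

(10, -8)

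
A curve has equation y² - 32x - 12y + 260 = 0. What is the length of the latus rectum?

Only y is squared. Complete the square in y: (y - 6)² = 32(x - 7).
Vertex (7, 6); 4p = 32 so p = 8. Opens right.
Latus rectum length = |4p| = 32.

32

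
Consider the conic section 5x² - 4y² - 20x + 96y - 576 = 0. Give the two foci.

(-1, 12) and (5, 12)

Rearranging, 5(x² - 4x) -4(y² - 24y) = 576.
Completing the square gives 5(x - 2)² -4(y - 12)² = 576 + 20 - 576 = 20.
Divide through by 20 to get (x - 2)²/4 - (y - 12)²/5 = 1.
Hyperbola, center (2, 12), transverse axis horizontal; a² = 4, b² = 5.
c² = a² + b² = 4 + 5 = 9, so c = 3.
Foci lie on the horizontal axis through the center: (h ± c, k).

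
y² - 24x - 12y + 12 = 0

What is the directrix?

Only y is squared. Complete the square in y: (y - 6)² = 24(x + 1).
Vertex (-1, 6); 4p = 24 so p = 6. Opens right.
Directrix is the vertical line x = h − p = -1 − (6) = -7.

x = -7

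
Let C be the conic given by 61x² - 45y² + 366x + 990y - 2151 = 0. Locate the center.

(-3, 11)

Rearranging, 61(x² + 6x) -45(y² - 22y) = 2151.
Complete the square: 61(x + 3)² -45(y - 11)² = 2151 + 549 - 5445 = -2745
Divide through by -2745 to get (y - 11)²/61 - (x + 3)²/45 = 1.
Hyperbola with center (-3, 11).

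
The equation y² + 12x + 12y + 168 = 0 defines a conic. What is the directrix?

Only y is squared. Complete the square in y: (y + 6)² = -12(x + 11).
Vertex (-11, -6); 4p = -12 so p = -3. Opens left.
Directrix is the vertical line x = h − p = -11 − (-3) = -8.

x = -8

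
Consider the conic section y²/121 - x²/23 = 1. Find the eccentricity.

Center (0, 0). The positive term is the y-term, so the transverse axis is vertical; a² = 121, b² = 23.
c² = a² + b² = 144, so c = 12.
e = c/a = 12/11.

e = 12/11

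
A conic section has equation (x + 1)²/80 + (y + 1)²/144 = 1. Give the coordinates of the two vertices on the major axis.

(-1, -13) and (-1, 11)

Center (-1, -1). The larger denominator 144 sits under the y-term, so the major axis is vertical; a² = 144, b² = 80.
a = 12. Vertices at (h, k ± a).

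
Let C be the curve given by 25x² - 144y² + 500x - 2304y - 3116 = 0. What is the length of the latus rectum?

Group: 25(x² + 20x) -144(y² + 16y) = 3116
25(x + 10)² -144(y + 8)² = 3116 + 2500 - 9216 = -3600
Divide through by -3600 to get (y + 8)²/25 - (x + 10)²/144 = 1.
Hyperbola, center (-10, -8), transverse axis vertical; a² = 25, b² = 144.
Latus rectum length = 2b²/a = 2·144/5 = 288/5.

288/5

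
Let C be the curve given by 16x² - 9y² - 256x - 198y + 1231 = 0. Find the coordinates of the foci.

(8, -26) and (8, 4)

16(x² - 16x) -9(y² + 22y) = -1231
Complete the square: 16(x - 8)² -9(y + 11)² = -1231 + 1024 - 1089 = -1296
Divide through by -1296 to get (y + 11)²/144 - (x - 8)²/81 = 1.
Hyperbola, center (8, -11), transverse axis vertical; a² = 144, b² = 81.
c² = a² + b² = 144 + 81 = 225, so c = 15.
Foci lie on the vertical axis through the center: (h, k ± c).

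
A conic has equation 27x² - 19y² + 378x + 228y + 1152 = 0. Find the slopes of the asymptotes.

Group the x- and y-terms: 27(x² + 14x) -19(y² - 12y) = -1152
Complete the square in x and y: 27(x + 7)² -19(y - 6)² = -1152 + 1323 - 684 = -513
Divide by -513: (y - 6)²/27 - (x + 7)²/19 = 1
Hyperbola, center (-7, 6), transverse axis vertical; a² = 27, b² = 19.
For a vertical hyperbola the asymptotes have slope ±a/b.
Here that is ±3√3/√19 = ±3√57/19.

3√57/19 and -3√57/19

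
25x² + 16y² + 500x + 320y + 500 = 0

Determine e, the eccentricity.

e = 3/5

Rearranging, 25(x² + 20x) + 16(y² + 20y) = -500.
Complete the square in x and y: 25(x + 10)² + 16(y + 10)² = -500 + 2500 + 1600 = 3600
Divide through by 3600 to get (x + 10)²/144 + (y + 10)²/225 = 1.
Ellipse, center (-10, -10), major axis vertical; a² = 225, b² = 144.
c² = a² - b² = 81, so c = 9.
e = c/a = 9/15 = 3/5.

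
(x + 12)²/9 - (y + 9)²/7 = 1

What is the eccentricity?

Center (-12, -9). The positive term is the x-term, so the transverse axis is horizontal; a² = 9, b² = 7.
c² = a² + b² = 16, so c = 4.
e = c/a = 4/3.

e = 4/3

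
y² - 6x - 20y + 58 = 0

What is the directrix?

x = -17/2

Only y is squared. Complete the square in y: (y - 10)² = 6(x + 7).
Vertex (-7, 10); 4p = 6 so p = 3/2. Opens right.
Directrix is the vertical line x = h − p = -7 − (3/2) = -17/2.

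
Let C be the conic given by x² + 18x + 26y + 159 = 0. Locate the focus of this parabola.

Only x is squared. Complete the square in x: (x + 9)² = -26(y + 3).
Vertex (-9, -3); 4p = -26 so p = -13/2. Opens down.
Focus is p units from the vertex along the axis: (h, k + p).

(-9, -19/2)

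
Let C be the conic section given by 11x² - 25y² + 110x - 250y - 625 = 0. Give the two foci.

Rearranging, 11(x² + 10x) -25(y² + 10y) = 625.
Completing the square gives 11(x + 5)² -25(y + 5)² = 625 + 275 - 625 = 275.
Divide through by 275 to get (x + 5)²/25 - (y + 5)²/11 = 1.
Hyperbola, center (-5, -5), transverse axis horizontal; a² = 25, b² = 11.
c² = a² + b² = 25 + 11 = 36, so c = 6.
Foci lie on the horizontal axis through the center: (h ± c, k).

(-11, -5) and (1, -5)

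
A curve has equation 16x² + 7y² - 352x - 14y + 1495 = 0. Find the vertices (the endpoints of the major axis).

(11, -7) and (11, 9)

Group: 16(x² - 22x) + 7(y² - 2y) = -1495
Completing the square gives 16(x - 11)² + 7(y - 1)² = -1495 + 1936 + 7 = 448.
Divide through by 448 to get (x - 11)²/28 + (y - 1)²/64 = 1.
Ellipse, center (11, 1), major axis vertical; a² = 64, b² = 28.
a = 8. Vertices at (h, k ± a).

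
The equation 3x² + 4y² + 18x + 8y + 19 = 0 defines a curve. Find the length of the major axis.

Collect terms: 3(x² + 6x) + 4(y² + 2y) = -19
Completing the square gives 3(x + 3)² + 4(y + 1)² = -19 + 27 + 4 = 12.
Divide through by 12 to get (x + 3)²/4 + (y + 1)²/3 = 1.
Ellipse, center (-3, -1), major axis horizontal; a² = 4, b² = 3.
a² = 4 so a = 2; the major axis has length 2a = 4.

4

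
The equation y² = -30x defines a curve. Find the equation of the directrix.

Vertex (0, 0); 4p = -30 so p = -15/2. Opens left.
Directrix is the vertical line x = h − p = 0 − (-15/2) = 15/2.

x = 15/2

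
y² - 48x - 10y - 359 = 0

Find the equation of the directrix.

Only y is squared. Complete the square in y: (y - 5)² = 48(x + 8).
Vertex (-8, 5); 4p = 48 so p = 12. Opens right.
Directrix is the vertical line x = h − p = -8 − (12) = -20.

x = -20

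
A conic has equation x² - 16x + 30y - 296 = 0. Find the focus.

Only x is squared. Complete the square in x: (x - 8)² = -30(y - 12).
Vertex (8, 12); 4p = -30 so p = -15/2. Opens down.
Focus is p units from the vertex along the axis: (h, k + p).

(8, 9/2)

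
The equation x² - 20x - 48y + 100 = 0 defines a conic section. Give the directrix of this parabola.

Only x is squared. Complete the square in x: (x - 10)² = 48y.
Vertex (10, 0); 4p = 48 so p = 12. Opens up.
Directrix is the horizontal line y = k − p = 0 − (12) = -12.

y = -12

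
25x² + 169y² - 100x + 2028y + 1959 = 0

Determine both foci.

(-10, -6) and (14, -6)

Collect terms: 25(x² - 4x) + 169(y² + 12y) = -1959
25(x - 2)² + 169(y + 6)² = -1959 + 100 + 6084 = 4225
Dividing both sides by 4225: (x - 2)²/169 + (y + 6)²/25 = 1
Ellipse, center (2, -6), major axis horizontal; a² = 169, b² = 25.
c² = a² - b² = 169 - 25 = 144, so c = 12.
Foci lie on the horizontal axis through the center: (h ± c, k).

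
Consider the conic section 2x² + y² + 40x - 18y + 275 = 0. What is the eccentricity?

e = √2/2

Collect terms: 2(x² + 20x) + (y² - 18y) = -275
2(x + 10)² + (y - 9)² = -275 + 200 + 81 = 6
Divide by 6: (x + 10)²/3 + (y - 9)²/6 = 1
Ellipse, center (-10, 9), major axis vertical; a² = 6, b² = 3.
c² = a² - b² = 3, so c = √3.
e = c/a = √3/√6 = √2/2.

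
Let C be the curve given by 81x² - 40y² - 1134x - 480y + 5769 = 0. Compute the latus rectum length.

80/9

Group the x- and y-terms: 81(x² - 14x) -40(y² + 12y) = -5769
Complete the square in x and y: 81(x - 7)² -40(y + 6)² = -5769 + 3969 - 1440 = -3240
Divide through by -3240 to get (y + 6)²/81 - (x - 7)²/40 = 1.
Hyperbola, center (7, -6), transverse axis vertical; a² = 81, b² = 40.
Latus rectum length = 2b²/a = 2·40/9 = 80/9.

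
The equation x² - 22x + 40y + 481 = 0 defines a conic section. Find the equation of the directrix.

Only x is squared. Complete the square in x: (x - 11)² = -40(y + 9).
Vertex (11, -9); 4p = -40 so p = -10. Opens down.
Directrix is the horizontal line y = k − p = -9 − (-10) = 1.

y = 1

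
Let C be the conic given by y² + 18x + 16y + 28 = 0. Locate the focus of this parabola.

(-5/2, -8)

Only y is squared. Complete the square in y: (y + 8)² = -18(x - 2).
Vertex (2, -8); 4p = -18 so p = -9/2. Opens left.
Focus is p units from the vertex along the axis: (h + p, k).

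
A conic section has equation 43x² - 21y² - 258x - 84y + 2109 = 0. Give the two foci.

Collect terms: 43(x² - 6x) -21(y² + 4y) = -2109
Complete the square in x and y: 43(x - 3)² -21(y + 2)² = -2109 + 387 - 84 = -1806
Divide by -1806: (y + 2)²/86 - (x - 3)²/42 = 1
Hyperbola, center (3, -2), transverse axis vertical; a² = 86, b² = 42.
c² = a² + b² = 86 + 42 = 128, so c = 8√2.
Foci lie on the vertical axis through the center: (h, k ± c).

(3, -2 - 8√2) and (3, -2 + 8√2)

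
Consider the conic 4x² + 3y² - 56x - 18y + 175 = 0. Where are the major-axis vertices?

(7, -1) and (7, 7)

4(x² - 14x) + 3(y² - 6y) = -175
Completing the square gives 4(x - 7)² + 3(y - 3)² = -175 + 196 + 27 = 48.
Divide by 48: (x - 7)²/12 + (y - 3)²/16 = 1
Ellipse, center (7, 3), major axis vertical; a² = 16, b² = 12.
a = 4. Vertices at (h, k ± a).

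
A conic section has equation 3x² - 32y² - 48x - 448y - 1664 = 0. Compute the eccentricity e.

Group: 3(x² - 16x) -32(y² + 14y) = 1664
Completing the square gives 3(x - 8)² -32(y + 7)² = 1664 + 192 - 1568 = 288.
Dividing both sides by 288: (x - 8)²/96 - (y + 7)²/9 = 1
Hyperbola, center (8, -7), transverse axis horizontal; a² = 96, b² = 9.
c² = a² + b² = 105, so c = √105.
e = c/a = √105/4√6 = √70/8.

e = √70/8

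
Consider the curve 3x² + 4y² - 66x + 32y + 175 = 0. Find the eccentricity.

Group: 3(x² - 22x) + 4(y² + 8y) = -175
Complete the square in x and y: 3(x - 11)² + 4(y + 4)² = -175 + 363 + 64 = 252
Dividing both sides by 252: (x - 11)²/84 + (y + 4)²/63 = 1
Ellipse, center (11, -4), major axis horizontal; a² = 84, b² = 63.
c² = a² - b² = 21, so c = √21.
e = c/a = √21/2√21 = 1/2.

e = 1/2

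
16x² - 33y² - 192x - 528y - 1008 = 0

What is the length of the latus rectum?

Collect terms: 16(x² - 12x) -33(y² + 16y) = 1008
Complete the square: 16(x - 6)² -33(y + 8)² = 1008 + 576 - 2112 = -528
Divide through by -528 to get (y + 8)²/16 - (x - 6)²/33 = 1.
Hyperbola, center (6, -8), transverse axis vertical; a² = 16, b² = 33.
Latus rectum length = 2b²/a = 2·33/4 = 33/2.

33/2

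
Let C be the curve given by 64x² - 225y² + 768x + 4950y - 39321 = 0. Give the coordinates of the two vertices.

Group: 64(x² + 12x) -225(y² - 22y) = 39321
Completing the square gives 64(x + 6)² -225(y - 11)² = 39321 + 2304 - 27225 = 14400.
Divide through by 14400 to get (x + 6)²/225 - (y - 11)²/64 = 1.
Hyperbola, center (-6, 11), transverse axis horizontal; a² = 225, b² = 64.
a = 15. Vertices at (h ± a, k).

(-21, 11) and (9, 11)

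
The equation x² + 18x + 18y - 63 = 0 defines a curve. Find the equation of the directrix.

Only x is squared. Complete the square in x: (x + 9)² = -18(y - 8).
Vertex (-9, 8); 4p = -18 so p = -9/2. Opens down.
Directrix is the horizontal line y = k − p = 8 − (-9/2) = 25/2.

y = 25/2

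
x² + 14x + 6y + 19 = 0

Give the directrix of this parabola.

y = 13/2

Only x is squared. Complete the square in x: (x + 7)² = -6(y - 5).
Vertex (-7, 5); 4p = -6 so p = -3/2. Opens down.
Directrix is the horizontal line y = k − p = 5 − (-3/2) = 13/2.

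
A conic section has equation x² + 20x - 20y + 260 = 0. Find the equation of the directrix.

Only x is squared. Complete the square in x: (x + 10)² = 20(y - 8).
Vertex (-10, 8); 4p = 20 so p = 5. Opens up.
Directrix is the horizontal line y = k − p = 8 − (5) = 3.

y = 3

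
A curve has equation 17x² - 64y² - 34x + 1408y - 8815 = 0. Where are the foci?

(-8, 11) and (10, 11)

17(x² - 2x) -64(y² - 22y) = 8815
Complete the square: 17(x - 1)² -64(y - 11)² = 8815 + 17 - 7744 = 1088
Divide through by 1088 to get (x - 1)²/64 - (y - 11)²/17 = 1.
Hyperbola, center (1, 11), transverse axis horizontal; a² = 64, b² = 17.
c² = a² + b² = 64 + 17 = 81, so c = 9.
Foci lie on the horizontal axis through the center: (h ± c, k).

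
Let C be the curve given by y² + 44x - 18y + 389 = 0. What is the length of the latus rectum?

Only y is squared. Complete the square in y: (y - 9)² = -44(x + 7).
Vertex (-7, 9); 4p = -44 so p = -11. Opens left.
Latus rectum length = |4p| = 44.

44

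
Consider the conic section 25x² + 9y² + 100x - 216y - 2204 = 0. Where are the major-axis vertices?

(-2, -8) and (-2, 32)

Group: 25(x² + 4x) + 9(y² - 24y) = 2204
Complete the square: 25(x + 2)² + 9(y - 12)² = 2204 + 100 + 1296 = 3600
Divide through by 3600 to get (x + 2)²/144 + (y - 12)²/400 = 1.
Ellipse, center (-2, 12), major axis vertical; a² = 400, b² = 144.
a = 20. Vertices at (h, k ± a).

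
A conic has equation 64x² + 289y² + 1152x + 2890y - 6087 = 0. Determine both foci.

(-24, -5) and (6, -5)

64(x² + 18x) + 289(y² + 10y) = 6087
64(x + 9)² + 289(y + 5)² = 6087 + 5184 + 7225 = 18496
Divide by 18496: (x + 9)²/289 + (y + 5)²/64 = 1
Ellipse, center (-9, -5), major axis horizontal; a² = 289, b² = 64.
c² = a² - b² = 289 - 64 = 225, so c = 15.
Foci lie on the horizontal axis through the center: (h ± c, k).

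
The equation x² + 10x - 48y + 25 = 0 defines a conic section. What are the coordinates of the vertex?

(-5, 0)

Only x is squared. Complete the square in x: (x + 5)² = 48y.
Vertex (-5, 0); 4p = 48 so p = 12. Opens up.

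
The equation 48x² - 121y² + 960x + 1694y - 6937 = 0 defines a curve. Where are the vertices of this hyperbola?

(-21, 7) and (1, 7)

Group: 48(x² + 20x) -121(y² - 14y) = 6937
48(x + 10)² -121(y - 7)² = 6937 + 4800 - 5929 = 5808
Divide through by 5808 to get (x + 10)²/121 - (y - 7)²/48 = 1.
Hyperbola, center (-10, 7), transverse axis horizontal; a² = 121, b² = 48.
a = 11. Vertices at (h ± a, k).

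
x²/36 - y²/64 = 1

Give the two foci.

Center (0, 0). The positive term is the x-term, so the transverse axis is horizontal; a² = 36, b² = 64.
c² = a² + b² = 36 + 64 = 100, so c = 10.
Foci lie on the horizontal axis through the center: (h ± c, k).

(-10, 0) and (10, 0)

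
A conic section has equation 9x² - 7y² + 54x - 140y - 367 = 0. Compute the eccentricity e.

e = 4/3

Group: 9(x² + 6x) -7(y² + 20y) = 367
Completing the square gives 9(x + 3)² -7(y + 10)² = 367 + 81 - 700 = -252.
Divide through by -252 to get (y + 10)²/36 - (x + 3)²/28 = 1.
Hyperbola, center (-3, -10), transverse axis vertical; a² = 36, b² = 28.
c² = a² + b² = 64, so c = 8.
e = c/a = 8/6 = 4/3.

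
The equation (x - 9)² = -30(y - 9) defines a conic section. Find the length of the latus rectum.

30

Vertex (9, 9); 4p = -30 so p = -15/2. Opens down.
Latus rectum length = |4p| = 30.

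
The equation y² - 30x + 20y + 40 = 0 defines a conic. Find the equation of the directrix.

Only y is squared. Complete the square in y: (y + 10)² = 30(x + 2).
Vertex (-2, -10); 4p = 30 so p = 15/2. Opens right.
Directrix is the vertical line x = h − p = -2 − (15/2) = -19/2.

x = -19/2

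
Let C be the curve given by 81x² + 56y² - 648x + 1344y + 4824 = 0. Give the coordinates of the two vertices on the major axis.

Group: 81(x² - 8x) + 56(y² + 24y) = -4824
Completing the square gives 81(x - 4)² + 56(y + 12)² = -4824 + 1296 + 8064 = 4536.
Divide by 4536: (x - 4)²/56 + (y + 12)²/81 = 1
Ellipse, center (4, -12), major axis vertical; a² = 81, b² = 56.
a = 9. Vertices at (h, k ± a).

(4, -21) and (4, -3)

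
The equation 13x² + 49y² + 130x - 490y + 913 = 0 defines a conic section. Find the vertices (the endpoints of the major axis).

(-12, 5) and (2, 5)

Collect terms: 13(x² + 10x) + 49(y² - 10y) = -913
13(x + 5)² + 49(y - 5)² = -913 + 325 + 1225 = 637
Divide by 637: (x + 5)²/49 + (y - 5)²/13 = 1
Ellipse, center (-5, 5), major axis horizontal; a² = 49, b² = 13.
a = 7. Vertices at (h ± a, k).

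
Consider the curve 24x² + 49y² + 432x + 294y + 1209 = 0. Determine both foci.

Collect terms: 24(x² + 18x) + 49(y² + 6y) = -1209
Completing the square gives 24(x + 9)² + 49(y + 3)² = -1209 + 1944 + 441 = 1176.
Divide through by 1176 to get (x + 9)²/49 + (y + 3)²/24 = 1.
Ellipse, center (-9, -3), major axis horizontal; a² = 49, b² = 24.
c² = a² - b² = 49 - 24 = 25, so c = 5.
Foci lie on the horizontal axis through the center: (h ± c, k).

(-14, -3) and (-4, -3)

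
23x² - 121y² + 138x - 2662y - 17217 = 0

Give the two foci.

23(x² + 6x) -121(y² + 22y) = 17217
Complete the square in x and y: 23(x + 3)² -121(y + 11)² = 17217 + 207 - 14641 = 2783
Divide through by 2783 to get (x + 3)²/121 - (y + 11)²/23 = 1.
Hyperbola, center (-3, -11), transverse axis horizontal; a² = 121, b² = 23.
c² = a² + b² = 121 + 23 = 144, so c = 12.
Foci lie on the horizontal axis through the center: (h ± c, k).

(-15, -11) and (9, -11)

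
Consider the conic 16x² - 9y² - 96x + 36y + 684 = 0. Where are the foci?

Group the x- and y-terms: 16(x² - 6x) -9(y² - 4y) = -684
16(x - 3)² -9(y - 2)² = -684 + 144 - 36 = -576
Divide by -576: (y - 2)²/64 - (x - 3)²/36 = 1
Hyperbola, center (3, 2), transverse axis vertical; a² = 64, b² = 36.
c² = a² + b² = 64 + 36 = 100, so c = 10.
Foci lie on the vertical axis through the center: (h, k ± c).

(3, -8) and (3, 12)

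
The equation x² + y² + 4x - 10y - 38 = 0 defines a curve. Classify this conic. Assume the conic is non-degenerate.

circle

No xy term. Coefficients of x² and y² are A = 1, C = 1.
A = C (same sign) ⇒ circle.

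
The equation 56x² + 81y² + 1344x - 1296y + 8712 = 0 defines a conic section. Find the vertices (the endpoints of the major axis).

Group the x- and y-terms: 56(x² + 24x) + 81(y² - 16y) = -8712
Complete the square in x and y: 56(x + 12)² + 81(y - 8)² = -8712 + 8064 + 5184 = 4536
Divide through by 4536 to get (x + 12)²/81 + (y - 8)²/56 = 1.
Ellipse, center (-12, 8), major axis horizontal; a² = 81, b² = 56.
a = 9. Vertices at (h ± a, k).

(-21, 8) and (-3, 8)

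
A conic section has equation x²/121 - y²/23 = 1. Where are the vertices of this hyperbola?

(-11, 0) and (11, 0)

Center (0, 0). The positive term is the x-term, so the transverse axis is horizontal; a² = 121, b² = 23.
a = 11. Vertices at (h ± a, k).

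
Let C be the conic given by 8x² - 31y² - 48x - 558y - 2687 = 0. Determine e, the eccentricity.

e = √1209/31

Collect terms: 8(x² - 6x) -31(y² + 18y) = 2687
8(x - 3)² -31(y + 9)² = 2687 + 72 - 2511 = 248
Divide through by 248 to get (x - 3)²/31 - (y + 9)²/8 = 1.
Hyperbola, center (3, -9), transverse axis horizontal; a² = 31, b² = 8.
c² = a² + b² = 39, so c = √39.
e = c/a = √39/√31 = √1209/31.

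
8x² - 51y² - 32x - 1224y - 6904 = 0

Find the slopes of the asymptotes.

Collect terms: 8(x² - 4x) -51(y² + 24y) = 6904
8(x - 2)² -51(y + 12)² = 6904 + 32 - 7344 = -408
Divide through by -408 to get (y + 12)²/8 - (x - 2)²/51 = 1.
Hyperbola, center (2, -12), transverse axis vertical; a² = 8, b² = 51.
For a vertical hyperbola the asymptotes have slope ±a/b.
Here that is ±2√2/√51 = ±2√102/51.

2√102/51 and -2√102/51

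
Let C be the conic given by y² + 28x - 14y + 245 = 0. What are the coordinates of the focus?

Only y is squared. Complete the square in y: (y - 7)² = -28(x + 7).
Vertex (-7, 7); 4p = -28 so p = -7. Opens left.
Focus is p units from the vertex along the axis: (h + p, k).

(-14, 7)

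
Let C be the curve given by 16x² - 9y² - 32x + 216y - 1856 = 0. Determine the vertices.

(-5, 12) and (7, 12)

Collect terms: 16(x² - 2x) -9(y² - 24y) = 1856
Completing the square gives 16(x - 1)² -9(y - 12)² = 1856 + 16 - 1296 = 576.
Divide by 576: (x - 1)²/36 - (y - 12)²/64 = 1
Hyperbola, center (1, 12), transverse axis horizontal; a² = 36, b² = 64.
a = 6. Vertices at (h ± a, k).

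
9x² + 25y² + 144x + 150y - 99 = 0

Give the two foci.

(-16, -3) and (0, -3)

Rearranging, 9(x² + 16x) + 25(y² + 6y) = 99.
Completing the square gives 9(x + 8)² + 25(y + 3)² = 99 + 576 + 225 = 900.
Divide by 900: (x + 8)²/100 + (y + 3)²/36 = 1
Ellipse, center (-8, -3), major axis horizontal; a² = 100, b² = 36.
c² = a² - b² = 100 - 36 = 64, so c = 8.
Foci lie on the horizontal axis through the center: (h ± c, k).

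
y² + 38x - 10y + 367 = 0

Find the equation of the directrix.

x = 1/2

Only y is squared. Complete the square in y: (y - 5)² = -38(x + 9).
Vertex (-9, 5); 4p = -38 so p = -19/2. Opens left.
Directrix is the vertical line x = h − p = -9 − (-19/2) = 1/2.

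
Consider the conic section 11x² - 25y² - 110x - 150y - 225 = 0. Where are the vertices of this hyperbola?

Group the x- and y-terms: 11(x² - 10x) -25(y² + 6y) = 225
Complete the square in x and y: 11(x - 5)² -25(y + 3)² = 225 + 275 - 225 = 275
Dividing both sides by 275: (x - 5)²/25 - (y + 3)²/11 = 1
Hyperbola, center (5, -3), transverse axis horizontal; a² = 25, b² = 11.
a = 5. Vertices at (h ± a, k).

(0, -3) and (10, -3)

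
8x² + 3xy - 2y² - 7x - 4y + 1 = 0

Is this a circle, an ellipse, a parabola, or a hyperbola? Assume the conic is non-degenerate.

hyperbola

A = 8, B = 3, C = -2.
Discriminant B² − 4AC = 3² − 4·8·(-2) = 73.
B² − 4AC > 0 ⇒ hyperbola.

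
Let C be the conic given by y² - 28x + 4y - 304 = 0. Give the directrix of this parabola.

Only y is squared. Complete the square in y: (y + 2)² = 28(x + 11).
Vertex (-11, -2); 4p = 28 so p = 7. Opens right.
Directrix is the vertical line x = h − p = -11 − (7) = -18.

x = -18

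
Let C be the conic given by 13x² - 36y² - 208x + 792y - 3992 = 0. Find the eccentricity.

e = 7/6

13(x² - 16x) -36(y² - 22y) = 3992
Complete the square in x and y: 13(x - 8)² -36(y - 11)² = 3992 + 832 - 4356 = 468
Dividing both sides by 468: (x - 8)²/36 - (y - 11)²/13 = 1
Hyperbola, center (8, 11), transverse axis horizontal; a² = 36, b² = 13.
c² = a² + b² = 49, so c = 7.
e = c/a = 7/6.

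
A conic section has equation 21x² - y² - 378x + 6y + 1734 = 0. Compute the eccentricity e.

Collect terms: 21(x² - 18x) -(y² - 6y) = -1734
Complete the square: 21(x - 9)² -(y - 3)² = -1734 + 1701 - 9 = -42
Divide by -42: (y - 3)²/42 - (x - 9)²/2 = 1
Hyperbola, center (9, 3), transverse axis vertical; a² = 42, b² = 2.
c² = a² + b² = 44, so c = 2√11.
e = c/a = 2√11/√42 = √462/21.

e = √462/21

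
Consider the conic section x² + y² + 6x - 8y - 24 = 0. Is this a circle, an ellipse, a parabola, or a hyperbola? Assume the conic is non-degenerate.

No xy term. Coefficients of x² and y² are A = 1, C = 1.
A = C (same sign) ⇒ circle.

circle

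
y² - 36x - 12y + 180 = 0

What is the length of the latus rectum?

Only y is squared. Complete the square in y: (y - 6)² = 36(x - 4).
Vertex (4, 6); 4p = 36 so p = 9. Opens right.
Latus rectum length = |4p| = 36.

36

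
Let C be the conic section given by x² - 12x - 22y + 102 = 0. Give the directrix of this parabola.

y = -5/2

Only x is squared. Complete the square in x: (x - 6)² = 22(y - 3).
Vertex (6, 3); 4p = 22 so p = 11/2. Opens up.
Directrix is the horizontal line y = k − p = 3 − (11/2) = -5/2.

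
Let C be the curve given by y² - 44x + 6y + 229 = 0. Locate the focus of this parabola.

(16, -3)

Only y is squared. Complete the square in y: (y + 3)² = 44(x - 5).
Vertex (5, -3); 4p = 44 so p = 11. Opens right.
Focus is p units from the vertex along the axis: (h + p, k).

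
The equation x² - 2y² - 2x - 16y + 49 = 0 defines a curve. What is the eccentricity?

Collect terms: (x² - 2x) -2(y² + 8y) = -49
Complete the square: (x - 1)² -2(y + 4)² = -49 + 1 - 32 = -80
Dividing both sides by -80: (y + 4)²/40 - (x - 1)²/80 = 1
Hyperbola, center (1, -4), transverse axis vertical; a² = 40, b² = 80.
c² = a² + b² = 120, so c = 2√30.
e = c/a = 2√30/2√10 = √3.

e = √3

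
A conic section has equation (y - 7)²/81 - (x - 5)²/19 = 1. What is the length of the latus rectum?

Center (5, 7). The positive term is the y-term, so the transverse axis is vertical; a² = 81, b² = 19.
Latus rectum length = 2b²/a = 2·19/9 = 38/9.

38/9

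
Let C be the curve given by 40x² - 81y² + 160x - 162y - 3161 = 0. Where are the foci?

(-13, -1) and (9, -1)

40(x² + 4x) -81(y² + 2y) = 3161
Complete the square in x and y: 40(x + 2)² -81(y + 1)² = 3161 + 160 - 81 = 3240
Divide by 3240: (x + 2)²/81 - (y + 1)²/40 = 1
Hyperbola, center (-2, -1), transverse axis horizontal; a² = 81, b² = 40.
c² = a² + b² = 81 + 40 = 121, so c = 11.
Foci lie on the horizontal axis through the center: (h ± c, k).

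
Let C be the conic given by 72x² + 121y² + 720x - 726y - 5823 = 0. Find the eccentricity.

e = 7/11

Group: 72(x² + 10x) + 121(y² - 6y) = 5823
Completing the square gives 72(x + 5)² + 121(y - 3)² = 5823 + 1800 + 1089 = 8712.
Dividing both sides by 8712: (x + 5)²/121 + (y - 3)²/72 = 1
Ellipse, center (-5, 3), major axis horizontal; a² = 121, b² = 72.
c² = a² - b² = 49, so c = 7.
e = c/a = 7/11.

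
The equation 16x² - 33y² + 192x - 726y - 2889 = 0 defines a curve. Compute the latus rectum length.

33/2

Group: 16(x² + 12x) -33(y² + 22y) = 2889
Complete the square in x and y: 16(x + 6)² -33(y + 11)² = 2889 + 576 - 3993 = -528
Dividing both sides by -528: (y + 11)²/16 - (x + 6)²/33 = 1
Hyperbola, center (-6, -11), transverse axis vertical; a² = 16, b² = 33.
Latus rectum length = 2b²/a = 2·33/4 = 33/2.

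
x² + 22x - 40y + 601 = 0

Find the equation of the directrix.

y = 2

Only x is squared. Complete the square in x: (x + 11)² = 40(y - 12).
Vertex (-11, 12); 4p = 40 so p = 10. Opens up.
Directrix is the horizontal line y = k − p = 12 − (10) = 2.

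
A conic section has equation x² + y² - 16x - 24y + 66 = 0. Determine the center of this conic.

(8, 12)

(x² - 16x) + (y² - 24y) = -66
(x - 8)² + (y - 12)² = -66 + 64 + 144 = 142
So (x - 8)² + (y - 12)² = 142.
Circle centered at (8, 12) with r² = 142.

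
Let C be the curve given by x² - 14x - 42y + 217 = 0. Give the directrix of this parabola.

Only x is squared. Complete the square in x: (x - 7)² = 42(y - 4).
Vertex (7, 4); 4p = 42 so p = 21/2. Opens up.
Directrix is the horizontal line y = k − p = 4 − (21/2) = -13/2.

y = -13/2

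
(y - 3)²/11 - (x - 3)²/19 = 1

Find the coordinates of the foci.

Center (3, 3). The positive term is the y-term, so the transverse axis is vertical; a² = 11, b² = 19.
c² = a² + b² = 11 + 19 = 30, so c = √30.
Foci lie on the vertical axis through the center: (h, k ± c).

(3, 3 - √30) and (3, 3 + √30)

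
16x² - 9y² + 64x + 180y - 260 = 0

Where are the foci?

(-2, 0) and (-2, 20)

16(x² + 4x) -9(y² - 20y) = 260
16(x + 2)² -9(y - 10)² = 260 + 64 - 900 = -576
Divide by -576: (y - 10)²/64 - (x + 2)²/36 = 1
Hyperbola, center (-2, 10), transverse axis vertical; a² = 64, b² = 36.
c² = a² + b² = 64 + 36 = 100, so c = 10.
Foci lie on the vertical axis through the center: (h, k ± c).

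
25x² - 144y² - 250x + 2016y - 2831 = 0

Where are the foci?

(5, -6) and (5, 20)

Group: 25(x² - 10x) -144(y² - 14y) = 2831
Complete the square: 25(x - 5)² -144(y - 7)² = 2831 + 625 - 7056 = -3600
Divide through by -3600 to get (y - 7)²/25 - (x - 5)²/144 = 1.
Hyperbola, center (5, 7), transverse axis vertical; a² = 25, b² = 144.
c² = a² + b² = 25 + 144 = 169, so c = 13.
Foci lie on the vertical axis through the center: (h, k ± c).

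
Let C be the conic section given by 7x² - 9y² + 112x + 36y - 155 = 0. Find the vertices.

7(x² + 16x) -9(y² - 4y) = 155
Complete the square: 7(x + 8)² -9(y - 2)² = 155 + 448 - 36 = 567
Dividing both sides by 567: (x + 8)²/81 - (y - 2)²/63 = 1
Hyperbola, center (-8, 2), transverse axis horizontal; a² = 81, b² = 63.
a = 9. Vertices at (h ± a, k).

(-17, 2) and (1, 2)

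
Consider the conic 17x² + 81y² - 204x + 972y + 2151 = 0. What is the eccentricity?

Rearranging, 17(x² - 12x) + 81(y² + 12y) = -2151.
Complete the square: 17(x - 6)² + 81(y + 6)² = -2151 + 612 + 2916 = 1377
Divide by 1377: (x - 6)²/81 + (y + 6)²/17 = 1
Ellipse, center (6, -6), major axis horizontal; a² = 81, b² = 17.
c² = a² - b² = 64, so c = 8.
e = c/a = 8/9.

e = 8/9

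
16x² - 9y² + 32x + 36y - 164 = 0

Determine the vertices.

(-4, 2) and (2, 2)

Group: 16(x² + 2x) -9(y² - 4y) = 164
16(x + 1)² -9(y - 2)² = 164 + 16 - 36 = 144
Dividing both sides by 144: (x + 1)²/9 - (y - 2)²/16 = 1
Hyperbola, center (-1, 2), transverse axis horizontal; a² = 9, b² = 16.
a = 3. Vertices at (h ± a, k).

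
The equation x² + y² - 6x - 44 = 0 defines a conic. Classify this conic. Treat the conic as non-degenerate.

circle

No xy term. Coefficients of x² and y² are A = 1, C = 1.
A = C (same sign) ⇒ circle.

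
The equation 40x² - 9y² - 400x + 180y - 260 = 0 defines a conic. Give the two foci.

(-2, 10) and (12, 10)

Group the x- and y-terms: 40(x² - 10x) -9(y² - 20y) = 260
40(x - 5)² -9(y - 10)² = 260 + 1000 - 900 = 360
Divide by 360: (x - 5)²/9 - (y - 10)²/40 = 1
Hyperbola, center (5, 10), transverse axis horizontal; a² = 9, b² = 40.
c² = a² + b² = 9 + 40 = 49, so c = 7.
Foci lie on the horizontal axis through the center: (h ± c, k).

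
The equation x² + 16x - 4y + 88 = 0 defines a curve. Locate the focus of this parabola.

Only x is squared. Complete the square in x: (x + 8)² = 4(y - 6).
Vertex (-8, 6); 4p = 4 so p = 1. Opens up.
Focus is p units from the vertex along the axis: (h, k + p).

(-8, 7)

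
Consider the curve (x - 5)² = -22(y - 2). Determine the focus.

Vertex (5, 2); 4p = -22 so p = -11/2. Opens down.
Focus is p units from the vertex along the axis: (h, k + p).

(5, -7/2)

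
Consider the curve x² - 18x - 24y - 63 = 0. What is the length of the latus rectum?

24

Only x is squared. Complete the square in x: (x - 9)² = 24(y + 6).
Vertex (9, -6); 4p = 24 so p = 6. Opens up.
Latus rectum length = |4p| = 24.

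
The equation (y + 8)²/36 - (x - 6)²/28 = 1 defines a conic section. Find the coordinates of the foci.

(6, -16) and (6, 0)

Center (6, -8). The positive term is the y-term, so the transverse axis is vertical; a² = 36, b² = 28.
c² = a² + b² = 36 + 28 = 64, so c = 8.
Foci lie on the vertical axis through the center: (h, k ± c).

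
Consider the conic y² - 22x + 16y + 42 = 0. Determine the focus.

(9/2, -8)

Only y is squared. Complete the square in y: (y + 8)² = 22(x + 1).
Vertex (-1, -8); 4p = 22 so p = 11/2. Opens right.
Focus is p units from the vertex along the axis: (h + p, k).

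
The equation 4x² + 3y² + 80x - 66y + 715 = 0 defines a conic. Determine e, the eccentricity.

Group the x- and y-terms: 4(x² + 20x) + 3(y² - 22y) = -715
Complete the square: 4(x + 10)² + 3(y - 11)² = -715 + 400 + 363 = 48
Dividing both sides by 48: (x + 10)²/12 + (y - 11)²/16 = 1
Ellipse, center (-10, 11), major axis vertical; a² = 16, b² = 12.
c² = a² - b² = 4, so c = 2.
e = c/a = 2/4 = 1/2.

e = 1/2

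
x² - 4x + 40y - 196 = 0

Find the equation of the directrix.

y = 15

Only x is squared. Complete the square in x: (x - 2)² = -40(y - 5).
Vertex (2, 5); 4p = -40 so p = -10. Opens down.
Directrix is the horizontal line y = k − p = 5 − (-10) = 15.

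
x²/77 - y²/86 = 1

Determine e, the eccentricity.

e = √12551/77

Center (0, 0). The positive term is the x-term, so the transverse axis is horizontal; a² = 77, b² = 86.
c² = a² + b² = 163, so c = √163.
e = c/a = √163/√77 = √12551/77.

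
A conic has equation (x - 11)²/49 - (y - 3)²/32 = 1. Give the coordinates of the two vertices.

(4, 3) and (18, 3)

Center (11, 3). The positive term is the x-term, so the transverse axis is horizontal; a² = 49, b² = 32.
a = 7. Vertices at (h ± a, k).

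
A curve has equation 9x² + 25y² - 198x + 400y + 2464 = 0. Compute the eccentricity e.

Rearranging, 9(x² - 22x) + 25(y² + 16y) = -2464.
Complete the square: 9(x - 11)² + 25(y + 8)² = -2464 + 1089 + 1600 = 225
Divide through by 225 to get (x - 11)²/25 + (y + 8)²/9 = 1.
Ellipse, center (11, -8), major axis horizontal; a² = 25, b² = 9.
c² = a² - b² = 16, so c = 4.
e = c/a = 4/5.

e = 4/5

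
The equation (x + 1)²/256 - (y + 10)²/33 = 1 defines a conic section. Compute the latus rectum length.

33/8

Center (-1, -10). The positive term is the x-term, so the transverse axis is horizontal; a² = 256, b² = 33.
Latus rectum length = 2b²/a = 2·33/16 = 33/8.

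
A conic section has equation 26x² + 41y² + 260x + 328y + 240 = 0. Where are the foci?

(-5 - √15, -4) and (-5 + √15, -4)

Group the x- and y-terms: 26(x² + 10x) + 41(y² + 8y) = -240
Completing the square gives 26(x + 5)² + 41(y + 4)² = -240 + 650 + 656 = 1066.
Divide by 1066: (x + 5)²/41 + (y + 4)²/26 = 1
Ellipse, center (-5, -4), major axis horizontal; a² = 41, b² = 26.
c² = a² - b² = 41 - 26 = 15, so c = √15.
Foci lie on the horizontal axis through the center: (h ± c, k).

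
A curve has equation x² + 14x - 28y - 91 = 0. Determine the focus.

Only x is squared. Complete the square in x: (x + 7)² = 28(y + 5).
Vertex (-7, -5); 4p = 28 so p = 7. Opens up.
Focus is p units from the vertex along the axis: (h, k + p).

(-7, 2)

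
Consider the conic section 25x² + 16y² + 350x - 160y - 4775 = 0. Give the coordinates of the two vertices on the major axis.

Collect terms: 25(x² + 14x) + 16(y² - 10y) = 4775
25(x + 7)² + 16(y - 5)² = 4775 + 1225 + 400 = 6400
Divide through by 6400 to get (x + 7)²/256 + (y - 5)²/400 = 1.
Ellipse, center (-7, 5), major axis vertical; a² = 400, b² = 256.
a = 20. Vertices at (h, k ± a).

(-7, -15) and (-7, 25)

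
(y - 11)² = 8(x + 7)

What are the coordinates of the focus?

(-5, 11)

Vertex (-7, 11); 4p = 8 so p = 2. Opens right.
Focus is p units from the vertex along the axis: (h + p, k).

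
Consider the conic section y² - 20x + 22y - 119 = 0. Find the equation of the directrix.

Only y is squared. Complete the square in y: (y + 11)² = 20(x + 12).
Vertex (-12, -11); 4p = 20 so p = 5. Opens right.
Directrix is the vertical line x = h − p = -12 − (5) = -17.

x = -17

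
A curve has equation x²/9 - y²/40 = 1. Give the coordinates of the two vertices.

Center (0, 0). The positive term is the x-term, so the transverse axis is horizontal; a² = 9, b² = 40.
a = 3. Vertices at (h ± a, k).

(-3, 0) and (3, 0)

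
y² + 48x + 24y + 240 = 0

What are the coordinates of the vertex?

Only y is squared. Complete the square in y: (y + 12)² = -48(x + 2).
Vertex (-2, -12); 4p = -48 so p = -12. Opens left.

(-2, -12)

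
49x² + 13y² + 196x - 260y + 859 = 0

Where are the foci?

49(x² + 4x) + 13(y² - 20y) = -859
Complete the square: 49(x + 2)² + 13(y - 10)² = -859 + 196 + 1300 = 637
Divide through by 637 to get (x + 2)²/13 + (y - 10)²/49 = 1.
Ellipse, center (-2, 10), major axis vertical; a² = 49, b² = 13.
c² = a² - b² = 49 - 13 = 36, so c = 6.
Foci lie on the vertical axis through the center: (h, k ± c).

(-2, 4) and (-2, 16)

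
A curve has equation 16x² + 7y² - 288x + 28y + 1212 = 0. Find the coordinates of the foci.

Group: 16(x² - 18x) + 7(y² + 4y) = -1212
Complete the square in x and y: 16(x - 9)² + 7(y + 2)² = -1212 + 1296 + 28 = 112
Divide through by 112 to get (x - 9)²/7 + (y + 2)²/16 = 1.
Ellipse, center (9, -2), major axis vertical; a² = 16, b² = 7.
c² = a² - b² = 16 - 7 = 9, so c = 3.
Foci lie on the vertical axis through the center: (h, k ± c).

(9, -5) and (9, 1)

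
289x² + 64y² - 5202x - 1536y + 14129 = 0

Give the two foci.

(9, -3) and (9, 27)

Rearranging, 289(x² - 18x) + 64(y² - 24y) = -14129.
289(x - 9)² + 64(y - 12)² = -14129 + 23409 + 9216 = 18496
Divide by 18496: (x - 9)²/64 + (y - 12)²/289 = 1
Ellipse, center (9, 12), major axis vertical; a² = 289, b² = 64.
c² = a² - b² = 289 - 64 = 225, so c = 15.
Foci lie on the vertical axis through the center: (h, k ± c).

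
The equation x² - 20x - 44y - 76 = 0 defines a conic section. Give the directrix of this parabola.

Only x is squared. Complete the square in x: (x - 10)² = 44(y + 4).
Vertex (10, -4); 4p = 44 so p = 11. Opens up.
Directrix is the horizontal line y = k − p = -4 − (11) = -15.

y = -15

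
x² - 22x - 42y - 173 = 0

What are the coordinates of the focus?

(11, 7/2)

Only x is squared. Complete the square in x: (x - 11)² = 42(y + 7).
Vertex (11, -7); 4p = 42 so p = 21/2. Opens up.
Focus is p units from the vertex along the axis: (h, k + p).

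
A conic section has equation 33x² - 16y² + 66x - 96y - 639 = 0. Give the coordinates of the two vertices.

(-5, -3) and (3, -3)

Group: 33(x² + 2x) -16(y² + 6y) = 639
Complete the square: 33(x + 1)² -16(y + 3)² = 639 + 33 - 144 = 528
Divide by 528: (x + 1)²/16 - (y + 3)²/33 = 1
Hyperbola, center (-1, -3), transverse axis horizontal; a² = 16, b² = 33.
a = 4. Vertices at (h ± a, k).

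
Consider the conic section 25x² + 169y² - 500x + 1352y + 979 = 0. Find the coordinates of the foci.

Collect terms: 25(x² - 20x) + 169(y² + 8y) = -979
25(x - 10)² + 169(y + 4)² = -979 + 2500 + 2704 = 4225
Divide by 4225: (x - 10)²/169 + (y + 4)²/25 = 1
Ellipse, center (10, -4), major axis horizontal; a² = 169, b² = 25.
c² = a² - b² = 169 - 25 = 144, so c = 12.
Foci lie on the horizontal axis through the center: (h ± c, k).

(-2, -4) and (22, -4)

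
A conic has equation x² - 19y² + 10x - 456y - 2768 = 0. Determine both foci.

Collect terms: (x² + 10x) -19(y² + 24y) = 2768
Complete the square in x and y: (x + 5)² -19(y + 12)² = 2768 + 25 - 2736 = 57
Divide through by 57 to get (x + 5)²/57 - (y + 12)²/3 = 1.
Hyperbola, center (-5, -12), transverse axis horizontal; a² = 57, b² = 3.
c² = a² + b² = 57 + 3 = 60, so c = 2√15.
Foci lie on the horizontal axis through the center: (h ± c, k).

(-5 - 2√15, -12) and (-5 + 2√15, -12)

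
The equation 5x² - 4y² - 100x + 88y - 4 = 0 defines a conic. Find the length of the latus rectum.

Group: 5(x² - 20x) -4(y² - 22y) = 4
Complete the square: 5(x - 10)² -4(y - 11)² = 4 + 500 - 484 = 20
Divide through by 20 to get (x - 10)²/4 - (y - 11)²/5 = 1.
Hyperbola, center (10, 11), transverse axis horizontal; a² = 4, b² = 5.
Latus rectum length = 2b²/a = 2·5/2 = 5.

5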